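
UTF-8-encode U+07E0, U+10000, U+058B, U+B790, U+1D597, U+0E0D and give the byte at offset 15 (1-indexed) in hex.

1-indexed offset 15 is 0-indexed offset 14.
U+07E0 → 2-byte form DF A0 at offsets 0–1.
U+10000 → 4-byte form F0 90 80 80 at offsets 2–5.
U+058B → 2-byte form D6 8B at offsets 6–7.
U+B790 → 3-byte form EB 9E 90 at offsets 8–10.
U+1D597 → 4-byte form F0 9D 96 97 at offsets 11–14.
Offset 14 falls in char 5's range; it's byte 4 of F0 9D 96 97 = 0x97.

0x97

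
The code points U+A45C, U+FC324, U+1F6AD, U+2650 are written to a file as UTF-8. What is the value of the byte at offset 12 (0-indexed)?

0x99

U+A45C → 3-byte form EA 91 9C at offsets 0–2.
U+FC324 → 4-byte form F3 BC 8C A4 at offsets 3–6.
U+1F6AD → 4-byte form F0 9F 9A AD at offsets 7–10.
U+2650 → 3-byte form E2 99 90 at offsets 11–13.
Offset 12 falls in char 4's range; it's byte 2 of E2 99 90 = 0x99.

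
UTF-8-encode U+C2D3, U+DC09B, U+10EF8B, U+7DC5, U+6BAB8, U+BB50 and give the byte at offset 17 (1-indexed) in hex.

1-indexed offset 17 is 0-indexed offset 16.
U+C2D3 → 3-byte form EC 8B 93 at offsets 0–2.
U+DC09B → 4-byte form F3 9C 82 9B at offsets 3–6.
U+10EF8B → 4-byte form F4 8E BE 8B at offsets 7–10.
U+7DC5 → 3-byte form E7 B7 85 at offsets 11–13.
U+6BAB8 → 4-byte form F1 AB AA B8 at offsets 14–17.
Offset 16 falls in char 5's range; it's byte 3 of F1 AB AA B8 = 0xAA.

0xAA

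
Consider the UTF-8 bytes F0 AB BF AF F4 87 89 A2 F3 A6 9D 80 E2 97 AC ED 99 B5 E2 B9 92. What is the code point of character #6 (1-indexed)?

U+2E52

Offset 0: leading byte 0xF0 = 11110000 → 4-byte char #1 = F0 AB BF AF.
Offset 4: leading byte 0xF4 = 11110100 → 4-byte char #2 = F4 87 89 A2.
Offset 8: leading byte 0xF3 = 11110011 → 4-byte char #3 = F3 A6 9D 80.
Offset 12: leading byte 0xE2 = 11100010 → 3-byte char #4 = E2 97 AC.
Offset 15: leading byte 0xED = 11101101 → 3-byte char #5 = ED 99 B5.
Offset 18: leading byte 0xE2 = 11100010 → 3-byte char #6 = E2 B9 92.
Leading byte 0xE2 = 11100010 matches 1110xxxx → 3-byte sequence.
Byte 1: 0xE2 = 11100010, payload 0010 (4 bits).
Byte 2: 0xB9 = 10111001 (10xxxxxx ✓), payload 111001.
Byte 3: 0x92 = 10010010 (10xxxxxx ✓), payload 010010.
Concatenate: 0010111001010010 = 0x2E52 (16 bits → U+2E52).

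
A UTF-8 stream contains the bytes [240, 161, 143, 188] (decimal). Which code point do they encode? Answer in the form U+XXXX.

U+213FC

Leading byte 0xF0 = 11110000 matches 11110xxx → 4-byte sequence.
Byte 1: 0xF0 = 11110000, payload 000 (3 bits).
Byte 2: 0xA1 = 10100001 (10xxxxxx ✓), payload 100001.
Byte 3: 0x8F = 10001111 (10xxxxxx ✓), payload 001111.
Byte 4: 0xBC = 10111100 (10xxxxxx ✓), payload 111100.
Concatenate: 000100001001111111100 = 0x213FC (21 bits → U+213FC).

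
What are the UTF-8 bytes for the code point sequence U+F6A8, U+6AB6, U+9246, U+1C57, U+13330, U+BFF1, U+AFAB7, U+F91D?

EF 9A A8 E6 AA B6 E9 89 86 E1 B1 97 F0 93 8C B0 EB BF B1 F2 AF AA B7 EF A4 9D

U+F6A8: 3-byte form → EF 9A A8.
U+6AB6: 3-byte form → E6 AA B6.
U+9246: 3-byte form → E9 89 86.
U+1C57: 3-byte form → E1 B1 97.
U+13330: 4-byte form → F0 93 8C B0.
U+BFF1: 3-byte form → EB BF B1.
U+AFAB7: 4-byte form → F2 AF AA B7.
U+F91D: 3-byte form → EF A4 9D.
Concatenated (26 bytes): EF 9A A8 E6 AA B6 E9 89 86 E1 B1 97 F0 93 8C B0 EB BF B1 F2 AF AA B7 EF A4 9D.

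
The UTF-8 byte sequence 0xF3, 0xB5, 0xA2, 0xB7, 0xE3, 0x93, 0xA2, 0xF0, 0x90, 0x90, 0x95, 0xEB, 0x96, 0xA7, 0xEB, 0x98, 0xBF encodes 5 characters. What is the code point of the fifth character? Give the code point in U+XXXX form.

Offset 0: leading byte 0xF3 = 11110011 → 4-byte char #1 = F3 B5 A2 B7.
Offset 4: leading byte 0xE3 = 11100011 → 3-byte char #2 = E3 93 A2.
Offset 7: leading byte 0xF0 = 11110000 → 4-byte char #3 = F0 90 90 95.
Offset 11: leading byte 0xEB = 11101011 → 3-byte char #4 = EB 96 A7.
Offset 14: leading byte 0xEB = 11101011 → 3-byte char #5 = EB 98 BF.
Leading byte 0xEB = 11101011 matches 1110xxxx → 3-byte sequence.
Byte 1: 0xEB = 11101011, payload 1011 (4 bits).
Byte 2: 0x98 = 10011000 (10xxxxxx ✓), payload 011000.
Byte 3: 0xBF = 10111111 (10xxxxxx ✓), payload 111111.
Concatenate: 1011011000111111 = 0xB63F (16 bits → U+B63F).

U+B63F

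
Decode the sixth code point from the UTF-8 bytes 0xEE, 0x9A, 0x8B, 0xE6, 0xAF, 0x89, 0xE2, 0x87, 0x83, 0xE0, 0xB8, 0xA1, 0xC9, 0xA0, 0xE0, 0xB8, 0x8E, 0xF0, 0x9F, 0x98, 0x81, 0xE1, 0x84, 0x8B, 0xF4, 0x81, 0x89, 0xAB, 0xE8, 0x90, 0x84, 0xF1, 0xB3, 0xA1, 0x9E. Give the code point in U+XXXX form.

U+0E0E

Offset 0: leading byte 0xEE = 11101110 → 3-byte char #1 = EE 9A 8B.
Offset 3: leading byte 0xE6 = 11100110 → 3-byte char #2 = E6 AF 89.
Offset 6: leading byte 0xE2 = 11100010 → 3-byte char #3 = E2 87 83.
Offset 9: leading byte 0xE0 = 11100000 → 3-byte char #4 = E0 B8 A1.
Offset 12: leading byte 0xC9 = 11001001 → 2-byte char #5 = C9 A0.
Offset 14: leading byte 0xE0 = 11100000 → 3-byte char #6 = E0 B8 8E.
Leading byte 0xE0 = 11100000 matches 1110xxxx → 3-byte sequence.
Byte 1: 0xE0 = 11100000, payload 0000 (4 bits).
Byte 2: 0xB8 = 10111000 (10xxxxxx ✓), payload 111000.
Byte 3: 0x8E = 10001110 (10xxxxxx ✓), payload 001110.
Concatenate: 0000111000001110 = 0xE0E (16 bits → U+0E0E).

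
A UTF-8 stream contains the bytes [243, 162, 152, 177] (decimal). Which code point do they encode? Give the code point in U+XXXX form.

Leading byte 0xF3 = 11110011 matches 11110xxx → 4-byte sequence.
Byte 1: 0xF3 = 11110011, payload 011 (3 bits).
Byte 2: 0xA2 = 10100010 (10xxxxxx ✓), payload 100010.
Byte 3: 0x98 = 10011000 (10xxxxxx ✓), payload 011000.
Byte 4: 0xB1 = 10110001 (10xxxxxx ✓), payload 110001.
Concatenate: 011100010011000110001 = 0xE2631 (21 bits → U+E2631).

U+E2631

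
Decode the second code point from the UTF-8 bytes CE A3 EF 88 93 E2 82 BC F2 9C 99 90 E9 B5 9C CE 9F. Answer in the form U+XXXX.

Offset 0: leading byte 0xCE = 11001110 → 2-byte char #1 = CE A3.
Offset 2: leading byte 0xEF = 11101111 → 3-byte char #2 = EF 88 93.
Leading byte 0xEF = 11101111 matches 1110xxxx → 3-byte sequence.
Byte 1: 0xEF = 11101111, payload 1111 (4 bits).
Byte 2: 0x88 = 10001000 (10xxxxxx ✓), payload 001000.
Byte 3: 0x93 = 10010011 (10xxxxxx ✓), payload 010011.
Concatenate: 1111001000010011 = 0xF213 (16 bits → U+F213).

U+F213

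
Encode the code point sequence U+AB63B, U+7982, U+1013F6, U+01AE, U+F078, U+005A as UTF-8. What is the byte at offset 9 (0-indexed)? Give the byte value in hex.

0x8F

U+AB63B → 4-byte form F2 AB 98 BB at offsets 0–3.
U+7982 → 3-byte form E7 A6 82 at offsets 4–6.
U+1013F6 → 4-byte form F4 81 8F B6 at offsets 7–10.
Offset 9 falls in char 3's range; it's byte 3 of F4 81 8F B6 = 0x8F.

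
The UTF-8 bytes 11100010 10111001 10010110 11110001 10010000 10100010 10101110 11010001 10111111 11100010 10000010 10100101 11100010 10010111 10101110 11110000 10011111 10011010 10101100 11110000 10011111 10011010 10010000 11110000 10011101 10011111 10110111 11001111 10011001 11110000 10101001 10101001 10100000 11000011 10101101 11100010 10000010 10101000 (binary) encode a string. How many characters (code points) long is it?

12

Byte at offset 0: 0xE2 = 11100010 → 3-byte char (#1). Advance 3.
Byte at offset 3: 0xF1 = 11110001 → 4-byte char (#2). Advance 4.
Byte at offset 7: 0xD1 = 11010001 → 2-byte char (#3). Advance 2.
Byte at offset 9: 0xE2 = 11100010 → 3-byte char (#4). Advance 3.
Byte at offset 12: 0xE2 = 11100010 → 3-byte char (#5). Advance 3.
Byte at offset 15: 0xF0 = 11110000 → 4-byte char (#6). Advance 4.
Byte at offset 19: 0xF0 = 11110000 → 4-byte char (#7). Advance 4.
Byte at offset 23: 0xF0 = 11110000 → 4-byte char (#8). Advance 4.
Byte at offset 27: 0xCF = 11001111 → 2-byte char (#9). Advance 2.
Byte at offset 29: 0xF0 = 11110000 → 4-byte char (#10). Advance 4.
Byte at offset 33: 0xC3 = 11000011 → 2-byte char (#11). Advance 2.
Byte at offset 35: 0xE2 = 11100010 → 3-byte char (#12). Advance 3.
Reached end at offset 38 after 12 code points.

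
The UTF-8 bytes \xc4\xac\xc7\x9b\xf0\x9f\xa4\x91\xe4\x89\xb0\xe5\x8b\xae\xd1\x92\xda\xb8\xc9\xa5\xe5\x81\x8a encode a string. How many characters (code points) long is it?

Byte at offset 0: 0xC4 = 11000100 → 2-byte char (#1). Advance 2.
Byte at offset 2: 0xC7 = 11000111 → 2-byte char (#2). Advance 2.
Byte at offset 4: 0xF0 = 11110000 → 4-byte char (#3). Advance 4.
Byte at offset 8: 0xE4 = 11100100 → 3-byte char (#4). Advance 3.
Byte at offset 11: 0xE5 = 11100101 → 3-byte char (#5). Advance 3.
Byte at offset 14: 0xD1 = 11010001 → 2-byte char (#6). Advance 2.
Byte at offset 16: 0xDA = 11011010 → 2-byte char (#7). Advance 2.
Byte at offset 18: 0xC9 = 11001001 → 2-byte char (#8). Advance 2.
Byte at offset 20: 0xE5 = 11100101 → 3-byte char (#9). Advance 3.
Reached end at offset 23 after 9 code points.

9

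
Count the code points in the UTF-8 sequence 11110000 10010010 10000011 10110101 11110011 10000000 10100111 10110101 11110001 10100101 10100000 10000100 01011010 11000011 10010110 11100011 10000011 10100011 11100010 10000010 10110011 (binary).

7

Byte at offset 0: 0xF0 = 11110000 → 4-byte char (#1). Advance 4.
Byte at offset 4: 0xF3 = 11110011 → 4-byte char (#2). Advance 4.
Byte at offset 8: 0xF1 = 11110001 → 4-byte char (#3). Advance 4.
Byte at offset 12: 0x5A = 01011010 → 1-byte char (#4). Advance 1.
Byte at offset 13: 0xC3 = 11000011 → 2-byte char (#5). Advance 2.
Byte at offset 15: 0xE3 = 11100011 → 3-byte char (#6). Advance 3.
Byte at offset 18: 0xE2 = 11100010 → 3-byte char (#7). Advance 3.
Reached end at offset 21 after 7 code points.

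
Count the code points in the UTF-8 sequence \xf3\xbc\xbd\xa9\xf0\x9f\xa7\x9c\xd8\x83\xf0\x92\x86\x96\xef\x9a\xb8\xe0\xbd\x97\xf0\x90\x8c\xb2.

7

Byte at offset 0: 0xF3 = 11110011 → 4-byte char (#1). Advance 4.
Byte at offset 4: 0xF0 = 11110000 → 4-byte char (#2). Advance 4.
Byte at offset 8: 0xD8 = 11011000 → 2-byte char (#3). Advance 2.
Byte at offset 10: 0xF0 = 11110000 → 4-byte char (#4). Advance 4.
Byte at offset 14: 0xEF = 11101111 → 3-byte char (#5). Advance 3.
Byte at offset 17: 0xE0 = 11100000 → 3-byte char (#6). Advance 3.
Byte at offset 20: 0xF0 = 11110000 → 4-byte char (#7). Advance 4.
Reached end at offset 24 after 7 code points.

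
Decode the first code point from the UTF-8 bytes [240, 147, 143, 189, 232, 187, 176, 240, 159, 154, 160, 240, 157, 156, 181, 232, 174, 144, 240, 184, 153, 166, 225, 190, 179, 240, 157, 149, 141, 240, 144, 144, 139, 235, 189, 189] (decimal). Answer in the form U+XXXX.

U+133FD

Offset 0: leading byte 0xF0 = 11110000 → 4-byte char #1 = F0 93 8F BD.
Leading byte 0xF0 = 11110000 matches 11110xxx → 4-byte sequence.
Byte 1: 0xF0 = 11110000, payload 000 (3 bits).
Byte 2: 0x93 = 10010011 (10xxxxxx ✓), payload 010011.
Byte 3: 0x8F = 10001111 (10xxxxxx ✓), payload 001111.
Byte 4: 0xBD = 10111101 (10xxxxxx ✓), payload 111101.
Concatenate: 000010011001111111101 = 0x133FD (21 bits → U+133FD).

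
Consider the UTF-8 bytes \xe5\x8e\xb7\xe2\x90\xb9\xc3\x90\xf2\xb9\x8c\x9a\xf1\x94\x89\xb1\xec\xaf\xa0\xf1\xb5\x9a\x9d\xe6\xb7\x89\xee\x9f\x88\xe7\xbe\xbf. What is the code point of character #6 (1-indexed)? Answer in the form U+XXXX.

U+CBE0

Offset 0: leading byte 0xE5 = 11100101 → 3-byte char #1 = E5 8E B7.
Offset 3: leading byte 0xE2 = 11100010 → 3-byte char #2 = E2 90 B9.
Offset 6: leading byte 0xC3 = 11000011 → 2-byte char #3 = C3 90.
Offset 8: leading byte 0xF2 = 11110010 → 4-byte char #4 = F2 B9 8C 9A.
Offset 12: leading byte 0xF1 = 11110001 → 4-byte char #5 = F1 94 89 B1.
Offset 16: leading byte 0xEC = 11101100 → 3-byte char #6 = EC AF A0.
Leading byte 0xEC = 11101100 matches 1110xxxx → 3-byte sequence.
Byte 1: 0xEC = 11101100, payload 1100 (4 bits).
Byte 2: 0xAF = 10101111 (10xxxxxx ✓), payload 101111.
Byte 3: 0xA0 = 10100000 (10xxxxxx ✓), payload 100000.
Concatenate: 1100101111100000 = 0xCBE0 (16 bits → U+CBE0).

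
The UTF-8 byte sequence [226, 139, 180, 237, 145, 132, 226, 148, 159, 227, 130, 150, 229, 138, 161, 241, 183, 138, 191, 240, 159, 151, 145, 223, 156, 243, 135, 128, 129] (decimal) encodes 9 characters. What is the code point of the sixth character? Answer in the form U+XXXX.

U+772BF

Offset 0: leading byte 0xE2 = 11100010 → 3-byte char #1 = E2 8B B4.
Offset 3: leading byte 0xED = 11101101 → 3-byte char #2 = ED 91 84.
Offset 6: leading byte 0xE2 = 11100010 → 3-byte char #3 = E2 94 9F.
Offset 9: leading byte 0xE3 = 11100011 → 3-byte char #4 = E3 82 96.
Offset 12: leading byte 0xE5 = 11100101 → 3-byte char #5 = E5 8A A1.
Offset 15: leading byte 0xF1 = 11110001 → 4-byte char #6 = F1 B7 8A BF.
Leading byte 0xF1 = 11110001 matches 11110xxx → 4-byte sequence.
Byte 1: 0xF1 = 11110001, payload 001 (3 bits).
Byte 2: 0xB7 = 10110111 (10xxxxxx ✓), payload 110111.
Byte 3: 0x8A = 10001010 (10xxxxxx ✓), payload 001010.
Byte 4: 0xBF = 10111111 (10xxxxxx ✓), payload 111111.
Concatenate: 001110111001010111111 = 0x772BF (21 bits → U+772BF).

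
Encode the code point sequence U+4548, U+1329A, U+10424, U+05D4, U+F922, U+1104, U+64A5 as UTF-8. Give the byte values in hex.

U+4548: 3-byte form → E4 95 88.
U+1329A: 4-byte form → F0 93 8A 9A.
U+10424: 4-byte form → F0 90 90 A4.
U+05D4: 2-byte form → D7 94.
U+F922: 3-byte form → EF A4 A2.
U+1104: 3-byte form → E1 84 84.
U+64A5: 3-byte form → E6 92 A5.
Concatenated (22 bytes): E4 95 88 F0 93 8A 9A F0 90 90 A4 D7 94 EF A4 A2 E1 84 84 E6 92 A5.

E4 95 88 F0 93 8A 9A F0 90 90 A4 D7 94 EF A4 A2 E1 84 84 E6 92 A5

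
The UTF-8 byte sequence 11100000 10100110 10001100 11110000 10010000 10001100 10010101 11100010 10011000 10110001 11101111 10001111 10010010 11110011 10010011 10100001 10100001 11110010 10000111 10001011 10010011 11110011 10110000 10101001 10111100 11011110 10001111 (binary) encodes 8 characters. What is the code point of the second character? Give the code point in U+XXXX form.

U+10315

Offset 0: leading byte 0xE0 = 11100000 → 3-byte char #1 = E0 A6 8C.
Offset 3: leading byte 0xF0 = 11110000 → 4-byte char #2 = F0 90 8C 95.
Leading byte 0xF0 = 11110000 matches 11110xxx → 4-byte sequence.
Byte 1: 0xF0 = 11110000, payload 000 (3 bits).
Byte 2: 0x90 = 10010000 (10xxxxxx ✓), payload 010000.
Byte 3: 0x8C = 10001100 (10xxxxxx ✓), payload 001100.
Byte 4: 0x95 = 10010101 (10xxxxxx ✓), payload 010101.
Concatenate: 000010000001100010101 = 0x10315 (21 bits → U+10315).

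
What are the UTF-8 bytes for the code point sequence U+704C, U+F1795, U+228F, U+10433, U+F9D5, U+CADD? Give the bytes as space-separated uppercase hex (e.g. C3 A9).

E7 81 8C F3 B1 9E 95 E2 8A 8F F0 90 90 B3 EF A7 95 EC AB 9D

U+704C: 3-byte form → E7 81 8C.
U+F1795: 4-byte form → F3 B1 9E 95.
U+228F: 3-byte form → E2 8A 8F.
U+10433: 4-byte form → F0 90 90 B3.
U+F9D5: 3-byte form → EF A7 95.
U+CADD: 3-byte form → EC AB 9D.
Concatenated (20 bytes): E7 81 8C F3 B1 9E 95 E2 8A 8F F0 90 90 B3 EF A7 95 EC AB 9D.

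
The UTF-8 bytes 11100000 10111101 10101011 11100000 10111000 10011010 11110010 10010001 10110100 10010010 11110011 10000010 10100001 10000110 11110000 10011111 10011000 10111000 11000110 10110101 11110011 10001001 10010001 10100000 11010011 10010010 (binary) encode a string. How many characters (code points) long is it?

Byte at offset 0: 0xE0 = 11100000 → 3-byte char (#1). Advance 3.
Byte at offset 3: 0xE0 = 11100000 → 3-byte char (#2). Advance 3.
Byte at offset 6: 0xF2 = 11110010 → 4-byte char (#3). Advance 4.
Byte at offset 10: 0xF3 = 11110011 → 4-byte char (#4). Advance 4.
Byte at offset 14: 0xF0 = 11110000 → 4-byte char (#5). Advance 4.
Byte at offset 18: 0xC6 = 11000110 → 2-byte char (#6). Advance 2.
Byte at offset 20: 0xF3 = 11110011 → 4-byte char (#7). Advance 4.
Byte at offset 24: 0xD3 = 11010011 → 2-byte char (#8). Advance 2.
Reached end at offset 26 after 8 code points.

8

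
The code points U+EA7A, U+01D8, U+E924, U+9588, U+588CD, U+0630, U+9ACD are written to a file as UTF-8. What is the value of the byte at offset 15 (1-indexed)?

1-indexed offset 15 is 0-indexed offset 14.
U+EA7A → 3-byte form EE A9 BA at offsets 0–2.
U+01D8 → 2-byte form C7 98 at offsets 3–4.
U+E924 → 3-byte form EE A4 A4 at offsets 5–7.
U+9588 → 3-byte form E9 96 88 at offsets 8–10.
U+588CD → 4-byte form F1 98 A3 8D at offsets 11–14.
Offset 14 falls in char 5's range; it's byte 4 of F1 98 A3 8D = 0x8D.

0x8D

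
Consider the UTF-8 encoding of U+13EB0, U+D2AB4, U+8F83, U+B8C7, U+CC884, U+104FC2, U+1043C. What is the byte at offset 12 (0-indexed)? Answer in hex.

0xA3

U+13EB0 → 4-byte form F0 93 BA B0 at offsets 0–3.
U+D2AB4 → 4-byte form F3 92 AA B4 at offsets 4–7.
U+8F83 → 3-byte form E8 BE 83 at offsets 8–10.
U+B8C7 → 3-byte form EB A3 87 at offsets 11–13.
Offset 12 falls in char 4's range; it's byte 2 of EB A3 87 = 0xA3.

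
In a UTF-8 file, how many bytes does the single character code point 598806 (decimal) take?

4

U+92316 = 0x92316. UTF-8 uses 1 byte below 0x80, 2 below 0x800, 3 below 0x10000, 4 up to 0x10FFFF. 0x92316 is in U+10000–U+10FFFF → 4 bytes.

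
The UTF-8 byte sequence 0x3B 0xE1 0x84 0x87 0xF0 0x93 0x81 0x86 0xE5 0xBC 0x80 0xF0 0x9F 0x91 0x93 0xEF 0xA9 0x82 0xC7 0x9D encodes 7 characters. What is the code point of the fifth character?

Offset 0: leading byte 0x3B = 00111011 → 1-byte char #1 = 3B.
Offset 1: leading byte 0xE1 = 11100001 → 3-byte char #2 = E1 84 87.
Offset 4: leading byte 0xF0 = 11110000 → 4-byte char #3 = F0 93 81 86.
Offset 8: leading byte 0xE5 = 11100101 → 3-byte char #4 = E5 BC 80.
Offset 11: leading byte 0xF0 = 11110000 → 4-byte char #5 = F0 9F 91 93.
Leading byte 0xF0 = 11110000 matches 11110xxx → 4-byte sequence.
Byte 1: 0xF0 = 11110000, payload 000 (3 bits).
Byte 2: 0x9F = 10011111 (10xxxxxx ✓), payload 011111.
Byte 3: 0x91 = 10010001 (10xxxxxx ✓), payload 010001.
Byte 4: 0x93 = 10010011 (10xxxxxx ✓), payload 010011.
Concatenate: 000011111010001010011 = 0x1F453 (21 bits → U+1F453).

U+1F453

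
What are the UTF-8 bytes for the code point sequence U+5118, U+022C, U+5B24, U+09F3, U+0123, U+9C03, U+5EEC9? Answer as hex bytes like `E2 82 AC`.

E5 84 98 C8 AC E5 AC A4 E0 A7 B3 C4 A3 E9 B0 83 F1 9E BB 89

U+5118: 3-byte form → E5 84 98.
U+022C: 2-byte form → C8 AC.
U+5B24: 3-byte form → E5 AC A4.
U+09F3: 3-byte form → E0 A7 B3.
U+0123: 2-byte form → C4 A3.
U+9C03: 3-byte form → E9 B0 83.
U+5EEC9: 4-byte form → F1 9E BB 89.
Concatenated (20 bytes): E5 84 98 C8 AC E5 AC A4 E0 A7 B3 C4 A3 E9 B0 83 F1 9E BB 89.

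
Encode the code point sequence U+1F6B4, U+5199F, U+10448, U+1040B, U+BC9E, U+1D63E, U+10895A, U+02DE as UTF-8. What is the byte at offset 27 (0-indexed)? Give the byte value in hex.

U+1F6B4 → 4-byte form F0 9F 9A B4 at offsets 0–3.
U+5199F → 4-byte form F1 91 A6 9F at offsets 4–7.
U+10448 → 4-byte form F0 90 91 88 at offsets 8–11.
U+1040B → 4-byte form F0 90 90 8B at offsets 12–15.
U+BC9E → 3-byte form EB B2 9E at offsets 16–18.
U+1D63E → 4-byte form F0 9D 98 BE at offsets 19–22.
U+10895A → 4-byte form F4 88 A5 9A at offsets 23–26.
U+02DE → 2-byte form CB 9E at offsets 27–28.
Offset 27 falls in char 8's range; it's byte 1 of CB 9E = 0xCB.

0xCB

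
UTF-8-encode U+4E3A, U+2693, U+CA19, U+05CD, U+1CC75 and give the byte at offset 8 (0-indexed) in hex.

U+4E3A → 3-byte form E4 B8 BA at offsets 0–2.
U+2693 → 3-byte form E2 9A 93 at offsets 3–5.
U+CA19 → 3-byte form EC A8 99 at offsets 6–8.
Offset 8 falls in char 3's range; it's byte 3 of EC A8 99 = 0x99.

0x99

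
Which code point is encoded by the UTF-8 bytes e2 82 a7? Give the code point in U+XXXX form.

U+20A7

Leading byte 0xE2 = 11100010 matches 1110xxxx → 3-byte sequence.
Byte 1: 0xE2 = 11100010, payload 0010 (4 bits).
Byte 2: 0x82 = 10000010 (10xxxxxx ✓), payload 000010.
Byte 3: 0xA7 = 10100111 (10xxxxxx ✓), payload 100111.
Concatenate: 0010000010100111 = 0x20A7 (16 bits → U+20A7).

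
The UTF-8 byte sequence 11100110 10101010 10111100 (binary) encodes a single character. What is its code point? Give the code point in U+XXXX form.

U+6ABC

Leading byte 0xE6 = 11100110 matches 1110xxxx → 3-byte sequence.
Byte 1: 0xE6 = 11100110, payload 0110 (4 bits).
Byte 2: 0xAA = 10101010 (10xxxxxx ✓), payload 101010.
Byte 3: 0xBC = 10111100 (10xxxxxx ✓), payload 111100.
Concatenate: 0110101010111100 = 0x6ABC (16 bits → U+6ABC).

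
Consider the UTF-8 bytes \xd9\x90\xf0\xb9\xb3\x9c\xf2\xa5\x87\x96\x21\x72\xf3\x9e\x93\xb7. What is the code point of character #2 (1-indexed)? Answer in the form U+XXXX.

Offset 0: leading byte 0xD9 = 11011001 → 2-byte char #1 = D9 90.
Offset 2: leading byte 0xF0 = 11110000 → 4-byte char #2 = F0 B9 B3 9C.
Leading byte 0xF0 = 11110000 matches 11110xxx → 4-byte sequence.
Byte 1: 0xF0 = 11110000, payload 000 (3 bits).
Byte 2: 0xB9 = 10111001 (10xxxxxx ✓), payload 111001.
Byte 3: 0xB3 = 10110011 (10xxxxxx ✓), payload 110011.
Byte 4: 0x9C = 10011100 (10xxxxxx ✓), payload 011100.
Concatenate: 000111001110011011100 = 0x39CDC (21 bits → U+39CDC).

U+39CDC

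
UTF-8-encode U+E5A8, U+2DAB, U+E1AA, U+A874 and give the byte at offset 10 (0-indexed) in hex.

0xA1

U+E5A8 → 3-byte form EE 96 A8 at offsets 0–2.
U+2DAB → 3-byte form E2 B6 AB at offsets 3–5.
U+E1AA → 3-byte form EE 86 AA at offsets 6–8.
U+A874 → 3-byte form EA A1 B4 at offsets 9–11.
Offset 10 falls in char 4's range; it's byte 2 of EA A1 B4 = 0xA1.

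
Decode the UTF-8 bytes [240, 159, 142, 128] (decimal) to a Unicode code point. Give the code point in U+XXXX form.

U+1F380

Leading byte 0xF0 = 11110000 matches 11110xxx → 4-byte sequence.
Byte 1: 0xF0 = 11110000, payload 000 (3 bits).
Byte 2: 0x9F = 10011111 (10xxxxxx ✓), payload 011111.
Byte 3: 0x8E = 10001110 (10xxxxxx ✓), payload 001110.
Byte 4: 0x80 = 10000000 (10xxxxxx ✓), payload 000000.
Concatenate: 000011111001110000000 = 0x1F380 (21 bits → U+1F380).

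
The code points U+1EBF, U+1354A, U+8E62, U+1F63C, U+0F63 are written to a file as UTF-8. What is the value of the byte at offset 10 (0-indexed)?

U+1EBF → 3-byte form E1 BA BF at offsets 0–2.
U+1354A → 4-byte form F0 93 95 8A at offsets 3–6.
U+8E62 → 3-byte form E8 B9 A2 at offsets 7–9.
U+1F63C → 4-byte form F0 9F 98 BC at offsets 10–13.
Offset 10 falls in char 4's range; it's byte 1 of F0 9F 98 BC = 0xF0.

0xF0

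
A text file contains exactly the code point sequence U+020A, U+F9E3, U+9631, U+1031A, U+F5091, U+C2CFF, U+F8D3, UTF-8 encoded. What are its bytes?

U+020A: 2-byte form → C8 8A.
U+F9E3: 3-byte form → EF A7 A3.
U+9631: 3-byte form → E9 98 B1.
U+1031A: 4-byte form → F0 90 8C 9A.
U+F5091: 4-byte form → F3 B5 82 91.
U+C2CFF: 4-byte form → F3 82 B3 BF.
U+F8D3: 3-byte form → EF A3 93.
Concatenated (23 bytes): C8 8A EF A7 A3 E9 98 B1 F0 90 8C 9A F3 B5 82 91 F3 82 B3 BF EF A3 93.

C8 8A EF A7 A3 E9 98 B1 F0 90 8C 9A F3 B5 82 91 F3 82 B3 BF EF A3 93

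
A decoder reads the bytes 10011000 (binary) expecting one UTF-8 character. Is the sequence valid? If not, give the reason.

Byte 0x98 = 10011000 has the form 10xxxxxx — a continuation byte — but there is no preceding leading byte.

invalid (continuation byte with no leading byte)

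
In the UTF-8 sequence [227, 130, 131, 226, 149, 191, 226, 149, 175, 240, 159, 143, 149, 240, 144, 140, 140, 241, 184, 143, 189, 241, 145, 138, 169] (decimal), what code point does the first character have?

Offset 0: leading byte 0xE3 = 11100011 → 3-byte char #1 = E3 82 83.
Leading byte 0xE3 = 11100011 matches 1110xxxx → 3-byte sequence.
Byte 1: 0xE3 = 11100011, payload 0011 (4 bits).
Byte 2: 0x82 = 10000010 (10xxxxxx ✓), payload 000010.
Byte 3: 0x83 = 10000011 (10xxxxxx ✓), payload 000011.
Concatenate: 0011000010000011 = 0x3083 (16 bits → U+3083).

U+3083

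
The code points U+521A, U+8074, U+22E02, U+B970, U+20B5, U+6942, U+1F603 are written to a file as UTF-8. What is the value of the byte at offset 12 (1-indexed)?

1-indexed offset 12 is 0-indexed offset 11.
U+521A → 3-byte form E5 88 9A at offsets 0–2.
U+8074 → 3-byte form E8 81 B4 at offsets 3–5.
U+22E02 → 4-byte form F0 A2 B8 82 at offsets 6–9.
U+B970 → 3-byte form EB A5 B0 at offsets 10–12.
Offset 11 falls in char 4's range; it's byte 2 of EB A5 B0 = 0xA5.

0xA5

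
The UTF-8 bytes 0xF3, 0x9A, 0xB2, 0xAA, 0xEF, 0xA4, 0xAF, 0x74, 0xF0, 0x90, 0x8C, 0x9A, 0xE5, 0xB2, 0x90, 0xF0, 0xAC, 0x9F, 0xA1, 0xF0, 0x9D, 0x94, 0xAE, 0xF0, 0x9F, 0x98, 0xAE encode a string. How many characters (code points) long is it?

Byte at offset 0: 0xF3 = 11110011 → 4-byte char (#1). Advance 4.
Byte at offset 4: 0xEF = 11101111 → 3-byte char (#2). Advance 3.
Byte at offset 7: 0x74 = 01110100 → 1-byte char (#3). Advance 1.
Byte at offset 8: 0xF0 = 11110000 → 4-byte char (#4). Advance 4.
Byte at offset 12: 0xE5 = 11100101 → 3-byte char (#5). Advance 3.
Byte at offset 15: 0xF0 = 11110000 → 4-byte char (#6). Advance 4.
Byte at offset 19: 0xF0 = 11110000 → 4-byte char (#7). Advance 4.
Byte at offset 23: 0xF0 = 11110000 → 4-byte char (#8). Advance 4.
Reached end at offset 27 after 8 code points.

8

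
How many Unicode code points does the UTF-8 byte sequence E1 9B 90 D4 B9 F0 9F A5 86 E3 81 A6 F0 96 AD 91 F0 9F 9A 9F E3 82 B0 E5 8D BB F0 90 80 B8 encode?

Byte at offset 0: 0xE1 = 11100001 → 3-byte char (#1). Advance 3.
Byte at offset 3: 0xD4 = 11010100 → 2-byte char (#2). Advance 2.
Byte at offset 5: 0xF0 = 11110000 → 4-byte char (#3). Advance 4.
Byte at offset 9: 0xE3 = 11100011 → 3-byte char (#4). Advance 3.
Byte at offset 12: 0xF0 = 11110000 → 4-byte char (#5). Advance 4.
Byte at offset 16: 0xF0 = 11110000 → 4-byte char (#6). Advance 4.
Byte at offset 20: 0xE3 = 11100011 → 3-byte char (#7). Advance 3.
Byte at offset 23: 0xE5 = 11100101 → 3-byte char (#8). Advance 3.
Byte at offset 26: 0xF0 = 11110000 → 4-byte char (#9). Advance 4.
Reached end at offset 30 after 9 code points.

9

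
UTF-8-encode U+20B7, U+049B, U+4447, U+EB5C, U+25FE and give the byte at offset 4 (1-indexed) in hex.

0xD2

1-indexed offset 4 is 0-indexed offset 3.
U+20B7 → 3-byte form E2 82 B7 at offsets 0–2.
U+049B → 2-byte form D2 9B at offsets 3–4.
Offset 3 falls in char 2's range; it's byte 1 of D2 9B = 0xD2.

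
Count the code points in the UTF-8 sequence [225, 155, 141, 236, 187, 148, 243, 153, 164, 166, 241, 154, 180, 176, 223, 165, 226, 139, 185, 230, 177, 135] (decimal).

Byte at offset 0: 0xE1 = 11100001 → 3-byte char (#1). Advance 3.
Byte at offset 3: 0xEC = 11101100 → 3-byte char (#2). Advance 3.
Byte at offset 6: 0xF3 = 11110011 → 4-byte char (#3). Advance 4.
Byte at offset 10: 0xF1 = 11110001 → 4-byte char (#4). Advance 4.
Byte at offset 14: 0xDF = 11011111 → 2-byte char (#5). Advance 2.
Byte at offset 16: 0xE2 = 11100010 → 3-byte char (#6). Advance 3.
Byte at offset 19: 0xE6 = 11100110 → 3-byte char (#7). Advance 3.
Reached end at offset 22 after 7 code points.

7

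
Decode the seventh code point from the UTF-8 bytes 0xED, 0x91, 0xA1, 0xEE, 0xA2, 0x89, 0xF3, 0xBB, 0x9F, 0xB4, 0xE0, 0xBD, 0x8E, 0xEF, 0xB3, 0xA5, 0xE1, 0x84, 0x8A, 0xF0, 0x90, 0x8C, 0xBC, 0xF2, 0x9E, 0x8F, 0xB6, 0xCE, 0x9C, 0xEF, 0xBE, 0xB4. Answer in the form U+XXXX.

U+1033C

Offset 0: leading byte 0xED = 11101101 → 3-byte char #1 = ED 91 A1.
Offset 3: leading byte 0xEE = 11101110 → 3-byte char #2 = EE A2 89.
Offset 6: leading byte 0xF3 = 11110011 → 4-byte char #3 = F3 BB 9F B4.
Offset 10: leading byte 0xE0 = 11100000 → 3-byte char #4 = E0 BD 8E.
Offset 13: leading byte 0xEF = 11101111 → 3-byte char #5 = EF B3 A5.
Offset 16: leading byte 0xE1 = 11100001 → 3-byte char #6 = E1 84 8A.
Offset 19: leading byte 0xF0 = 11110000 → 4-byte char #7 = F0 90 8C BC.
Leading byte 0xF0 = 11110000 matches 11110xxx → 4-byte sequence.
Byte 1: 0xF0 = 11110000, payload 000 (3 bits).
Byte 2: 0x90 = 10010000 (10xxxxxx ✓), payload 010000.
Byte 3: 0x8C = 10001100 (10xxxxxx ✓), payload 001100.
Byte 4: 0xBC = 10111100 (10xxxxxx ✓), payload 111100.
Concatenate: 000010000001100111100 = 0x1033C (21 bits → U+1033C).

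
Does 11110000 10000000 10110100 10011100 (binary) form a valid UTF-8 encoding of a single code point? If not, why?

invalid (overlong encoding)

Leading byte 0xF0 = 11110000 → 4-byte form.
Continuation bytes all match 10xxxxxx. Payload decodes to 0xD1C.
But 0xD1C < 0x10000, the minimum for a 4-byte sequence — this is an overlong encoding.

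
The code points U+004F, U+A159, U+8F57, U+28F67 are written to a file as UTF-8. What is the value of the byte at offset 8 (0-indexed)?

U+004F → 1-byte form 4F at offsets 0–0.
U+A159 → 3-byte form EA 85 99 at offsets 1–3.
U+8F57 → 3-byte form E8 BD 97 at offsets 4–6.
U+28F67 → 4-byte form F0 A8 BD A7 at offsets 7–10.
Offset 8 falls in char 4's range; it's byte 2 of F0 A8 BD A7 = 0xA8.

0xA8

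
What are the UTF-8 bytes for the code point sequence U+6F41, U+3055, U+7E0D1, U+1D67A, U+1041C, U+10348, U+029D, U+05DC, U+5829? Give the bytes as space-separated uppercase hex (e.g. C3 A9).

U+6F41: 3-byte form → E6 BD 81.
U+3055: 3-byte form → E3 81 95.
U+7E0D1: 4-byte form → F1 BE 83 91.
U+1D67A: 4-byte form → F0 9D 99 BA.
U+1041C: 4-byte form → F0 90 90 9C.
U+10348: 4-byte form → F0 90 8D 88.
U+029D: 2-byte form → CA 9D.
U+05DC: 2-byte form → D7 9C.
U+5829: 3-byte form → E5 A0 A9.
Concatenated (29 bytes): E6 BD 81 E3 81 95 F1 BE 83 91 F0 9D 99 BA F0 90 90 9C F0 90 8D 88 CA 9D D7 9C E5 A0 A9.

E6 BD 81 E3 81 95 F1 BE 83 91 F0 9D 99 BA F0 90 90 9C F0 90 8D 88 CA 9D D7 9C E5 A0 A9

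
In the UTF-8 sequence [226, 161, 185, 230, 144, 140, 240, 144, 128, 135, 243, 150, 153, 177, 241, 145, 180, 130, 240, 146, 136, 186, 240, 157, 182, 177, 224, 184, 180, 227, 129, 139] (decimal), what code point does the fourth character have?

U+D6671

Offset 0: leading byte 0xE2 = 11100010 → 3-byte char #1 = E2 A1 B9.
Offset 3: leading byte 0xE6 = 11100110 → 3-byte char #2 = E6 90 8C.
Offset 6: leading byte 0xF0 = 11110000 → 4-byte char #3 = F0 90 80 87.
Offset 10: leading byte 0xF3 = 11110011 → 4-byte char #4 = F3 96 99 B1.
Leading byte 0xF3 = 11110011 matches 11110xxx → 4-byte sequence.
Byte 1: 0xF3 = 11110011, payload 011 (3 bits).
Byte 2: 0x96 = 10010110 (10xxxxxx ✓), payload 010110.
Byte 3: 0x99 = 10011001 (10xxxxxx ✓), payload 011001.
Byte 4: 0xB1 = 10110001 (10xxxxxx ✓), payload 110001.
Concatenate: 011010110011001110001 = 0xD6671 (21 bits → U+D6671).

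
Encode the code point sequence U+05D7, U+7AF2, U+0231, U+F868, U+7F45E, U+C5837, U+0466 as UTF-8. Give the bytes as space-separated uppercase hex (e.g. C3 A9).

D7 97 E7 AB B2 C8 B1 EF A1 A8 F1 BF 91 9E F3 85 A0 B7 D1 A6

U+05D7: 2-byte form → D7 97.
U+7AF2: 3-byte form → E7 AB B2.
U+0231: 2-byte form → C8 B1.
U+F868: 3-byte form → EF A1 A8.
U+7F45E: 4-byte form → F1 BF 91 9E.
U+C5837: 4-byte form → F3 85 A0 B7.
U+0466: 2-byte form → D1 A6.
Concatenated (20 bytes): D7 97 E7 AB B2 C8 B1 EF A1 A8 F1 BF 91 9E F3 85 A0 B7 D1 A6.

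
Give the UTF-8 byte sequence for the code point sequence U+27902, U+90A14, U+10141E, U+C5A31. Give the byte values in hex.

F0 A7 A4 82 F2 90 A8 94 F4 81 90 9E F3 85 A8 B1

U+27902: 4-byte form → F0 A7 A4 82.
U+90A14: 4-byte form → F2 90 A8 94.
U+10141E: 4-byte form → F4 81 90 9E.
U+C5A31: 4-byte form → F3 85 A8 B1.
Concatenated (16 bytes): F0 A7 A4 82 F2 90 A8 94 F4 81 90 9E F3 85 A8 B1.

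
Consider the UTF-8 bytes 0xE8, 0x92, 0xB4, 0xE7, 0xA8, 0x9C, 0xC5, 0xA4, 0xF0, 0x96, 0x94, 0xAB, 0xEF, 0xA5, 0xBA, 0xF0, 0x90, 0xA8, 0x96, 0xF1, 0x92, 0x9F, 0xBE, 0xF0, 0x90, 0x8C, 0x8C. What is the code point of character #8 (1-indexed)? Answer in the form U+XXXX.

U+1030C

Offset 0: leading byte 0xE8 = 11101000 → 3-byte char #1 = E8 92 B4.
Offset 3: leading byte 0xE7 = 11100111 → 3-byte char #2 = E7 A8 9C.
Offset 6: leading byte 0xC5 = 11000101 → 2-byte char #3 = C5 A4.
Offset 8: leading byte 0xF0 = 11110000 → 4-byte char #4 = F0 96 94 AB.
Offset 12: leading byte 0xEF = 11101111 → 3-byte char #5 = EF A5 BA.
Offset 15: leading byte 0xF0 = 11110000 → 4-byte char #6 = F0 90 A8 96.
Offset 19: leading byte 0xF1 = 11110001 → 4-byte char #7 = F1 92 9F BE.
Offset 23: leading byte 0xF0 = 11110000 → 4-byte char #8 = F0 90 8C 8C.
Leading byte 0xF0 = 11110000 matches 11110xxx → 4-byte sequence.
Byte 1: 0xF0 = 11110000, payload 000 (3 bits).
Byte 2: 0x90 = 10010000 (10xxxxxx ✓), payload 010000.
Byte 3: 0x8C = 10001100 (10xxxxxx ✓), payload 001100.
Byte 4: 0x8C = 10001100 (10xxxxxx ✓), payload 001100.
Concatenate: 000010000001100001100 = 0x1030C (21 bits → U+1030C).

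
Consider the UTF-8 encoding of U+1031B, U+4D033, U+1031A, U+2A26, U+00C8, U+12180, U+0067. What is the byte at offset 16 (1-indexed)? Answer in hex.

0xC3

1-indexed offset 16 is 0-indexed offset 15.
U+1031B → 4-byte form F0 90 8C 9B at offsets 0–3.
U+4D033 → 4-byte form F1 8D 80 B3 at offsets 4–7.
U+1031A → 4-byte form F0 90 8C 9A at offsets 8–11.
U+2A26 → 3-byte form E2 A8 A6 at offsets 12–14.
U+00C8 → 2-byte form C3 88 at offsets 15–16.
Offset 15 falls in char 5's range; it's byte 1 of C3 88 = 0xC3.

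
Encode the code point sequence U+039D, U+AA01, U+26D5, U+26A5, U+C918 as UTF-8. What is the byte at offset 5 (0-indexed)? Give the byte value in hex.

0xE2

U+039D → 2-byte form CE 9D at offsets 0–1.
U+AA01 → 3-byte form EA A8 81 at offsets 2–4.
U+26D5 → 3-byte form E2 9B 95 at offsets 5–7.
Offset 5 falls in char 3's range; it's byte 1 of E2 9B 95 = 0xE2.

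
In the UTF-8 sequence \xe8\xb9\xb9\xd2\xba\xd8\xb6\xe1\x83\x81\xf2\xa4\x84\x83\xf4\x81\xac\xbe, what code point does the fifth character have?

Offset 0: leading byte 0xE8 = 11101000 → 3-byte char #1 = E8 B9 B9.
Offset 3: leading byte 0xD2 = 11010010 → 2-byte char #2 = D2 BA.
Offset 5: leading byte 0xD8 = 11011000 → 2-byte char #3 = D8 B6.
Offset 7: leading byte 0xE1 = 11100001 → 3-byte char #4 = E1 83 81.
Offset 10: leading byte 0xF2 = 11110010 → 4-byte char #5 = F2 A4 84 83.
Leading byte 0xF2 = 11110010 matches 11110xxx → 4-byte sequence.
Byte 1: 0xF2 = 11110010, payload 010 (3 bits).
Byte 2: 0xA4 = 10100100 (10xxxxxx ✓), payload 100100.
Byte 3: 0x84 = 10000100 (10xxxxxx ✓), payload 000100.
Byte 4: 0x83 = 10000011 (10xxxxxx ✓), payload 000011.
Concatenate: 010100100000100000011 = 0xA4103 (21 bits → U+A4103).

U+A4103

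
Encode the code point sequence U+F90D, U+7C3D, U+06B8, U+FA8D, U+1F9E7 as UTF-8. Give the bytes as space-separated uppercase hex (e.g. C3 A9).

U+F90D: 3-byte form → EF A4 8D.
U+7C3D: 3-byte form → E7 B0 BD.
U+06B8: 2-byte form → DA B8.
U+FA8D: 3-byte form → EF AA 8D.
U+1F9E7: 4-byte form → F0 9F A7 A7.
Concatenated (15 bytes): EF A4 8D E7 B0 BD DA B8 EF AA 8D F0 9F A7 A7.

EF A4 8D E7 B0 BD DA B8 EF AA 8D F0 9F A7 A7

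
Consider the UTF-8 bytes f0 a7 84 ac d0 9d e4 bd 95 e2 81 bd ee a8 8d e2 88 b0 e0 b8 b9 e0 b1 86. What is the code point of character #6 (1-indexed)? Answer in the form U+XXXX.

U+2230

Offset 0: leading byte 0xF0 = 11110000 → 4-byte char #1 = F0 A7 84 AC.
Offset 4: leading byte 0xD0 = 11010000 → 2-byte char #2 = D0 9D.
Offset 6: leading byte 0xE4 = 11100100 → 3-byte char #3 = E4 BD 95.
Offset 9: leading byte 0xE2 = 11100010 → 3-byte char #4 = E2 81 BD.
Offset 12: leading byte 0xEE = 11101110 → 3-byte char #5 = EE A8 8D.
Offset 15: leading byte 0xE2 = 11100010 → 3-byte char #6 = E2 88 B0.
Leading byte 0xE2 = 11100010 matches 1110xxxx → 3-byte sequence.
Byte 1: 0xE2 = 11100010, payload 0010 (4 bits).
Byte 2: 0x88 = 10001000 (10xxxxxx ✓), payload 001000.
Byte 3: 0xB0 = 10110000 (10xxxxxx ✓), payload 110000.
Concatenate: 0010001000110000 = 0x2230 (16 bits → U+2230).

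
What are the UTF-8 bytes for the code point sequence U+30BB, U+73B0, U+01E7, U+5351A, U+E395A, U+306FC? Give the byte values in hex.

U+30BB: 3-byte form → E3 82 BB.
U+73B0: 3-byte form → E7 8E B0.
U+01E7: 2-byte form → C7 A7.
U+5351A: 4-byte form → F1 93 94 9A.
U+E395A: 4-byte form → F3 A3 A5 9A.
U+306FC: 4-byte form → F0 B0 9B BC.
Concatenated (20 bytes): E3 82 BB E7 8E B0 C7 A7 F1 93 94 9A F3 A3 A5 9A F0 B0 9B BC.

E3 82 BB E7 8E B0 C7 A7 F1 93 94 9A F3 A3 A5 9A F0 B0 9B BC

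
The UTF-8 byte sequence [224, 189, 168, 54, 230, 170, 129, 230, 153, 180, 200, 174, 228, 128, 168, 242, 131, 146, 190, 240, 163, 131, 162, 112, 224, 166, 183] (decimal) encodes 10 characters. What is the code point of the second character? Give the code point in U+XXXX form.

U+0036

Offset 0: leading byte 0xE0 = 11100000 → 3-byte char #1 = E0 BD A8.
Offset 3: leading byte 0x36 = 00110110 → 1-byte char #2 = 36.
Leading byte 0x36 = 00110110 matches 0xxxxxxx → 1-byte sequence.
Byte 1: 0x36 = 00110110, payload 0110110 (7 bits).
Concatenate: 0110110 = 0x36 (7 bits → U+0036).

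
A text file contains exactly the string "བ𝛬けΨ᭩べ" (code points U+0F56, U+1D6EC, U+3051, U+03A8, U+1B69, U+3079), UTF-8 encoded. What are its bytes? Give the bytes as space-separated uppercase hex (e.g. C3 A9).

U+0F56: 3-byte form → E0 BD 96.
U+1D6EC: 4-byte form → F0 9D 9B AC.
U+3051: 3-byte form → E3 81 91.
U+03A8: 2-byte form → CE A8.
U+1B69: 3-byte form → E1 AD A9.
U+3079: 3-byte form → E3 81 B9.
Concatenated (18 bytes): E0 BD 96 F0 9D 9B AC E3 81 91 CE A8 E1 AD A9 E3 81 B9.

E0 BD 96 F0 9D 9B AC E3 81 91 CE A8 E1 AD A9 E3 81 B9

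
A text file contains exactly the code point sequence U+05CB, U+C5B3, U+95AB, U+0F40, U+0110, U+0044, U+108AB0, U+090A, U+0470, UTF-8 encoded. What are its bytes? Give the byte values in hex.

D7 8B EC 96 B3 E9 96 AB E0 BD 80 C4 90 44 F4 88 AA B0 E0 A4 8A D1 B0

U+05CB: 2-byte form → D7 8B.
U+C5B3: 3-byte form → EC 96 B3.
U+95AB: 3-byte form → E9 96 AB.
U+0F40: 3-byte form → E0 BD 80.
U+0110: 2-byte form → C4 90.
U+0044: 1-byte form → 44.
U+108AB0: 4-byte form → F4 88 AA B0.
U+090A: 3-byte form → E0 A4 8A.
U+0470: 2-byte form → D1 B0.
Concatenated (23 bytes): D7 8B EC 96 B3 E9 96 AB E0 BD 80 C4 90 44 F4 88 AA B0 E0 A4 8A D1 B0.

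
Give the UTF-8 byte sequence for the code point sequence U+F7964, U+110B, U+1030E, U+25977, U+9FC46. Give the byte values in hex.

U+F7964: 4-byte form → F3 B7 A5 A4.
U+110B: 3-byte form → E1 84 8B.
U+1030E: 4-byte form → F0 90 8C 8E.
U+25977: 4-byte form → F0 A5 A5 B7.
U+9FC46: 4-byte form → F2 9F B1 86.
Concatenated (19 bytes): F3 B7 A5 A4 E1 84 8B F0 90 8C 8E F0 A5 A5 B7 F2 9F B1 86.

F3 B7 A5 A4 E1 84 8B F0 90 8C 8E F0 A5 A5 B7 F2 9F B1 86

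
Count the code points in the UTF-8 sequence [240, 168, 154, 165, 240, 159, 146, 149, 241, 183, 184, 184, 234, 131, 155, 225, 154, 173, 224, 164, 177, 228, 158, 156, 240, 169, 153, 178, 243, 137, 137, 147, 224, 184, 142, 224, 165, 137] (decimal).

11

Byte at offset 0: 0xF0 = 11110000 → 4-byte char (#1). Advance 4.
Byte at offset 4: 0xF0 = 11110000 → 4-byte char (#2). Advance 4.
Byte at offset 8: 0xF1 = 11110001 → 4-byte char (#3). Advance 4.
Byte at offset 12: 0xEA = 11101010 → 3-byte char (#4). Advance 3.
Byte at offset 15: 0xE1 = 11100001 → 3-byte char (#5). Advance 3.
Byte at offset 18: 0xE0 = 11100000 → 3-byte char (#6). Advance 3.
Byte at offset 21: 0xE4 = 11100100 → 3-byte char (#7). Advance 3.
Byte at offset 24: 0xF0 = 11110000 → 4-byte char (#8). Advance 4.
Byte at offset 28: 0xF3 = 11110011 → 4-byte char (#9). Advance 4.
Byte at offset 32: 0xE0 = 11100000 → 3-byte char (#10). Advance 3.
Byte at offset 35: 0xE0 = 11100000 → 3-byte char (#11). Advance 3.
Reached end at offset 38 after 11 code points.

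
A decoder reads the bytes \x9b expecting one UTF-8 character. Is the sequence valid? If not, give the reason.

Byte 0x9B = 10011011 has the form 10xxxxxx — a continuation byte — but there is no preceding leading byte.

invalid (continuation byte with no leading byte)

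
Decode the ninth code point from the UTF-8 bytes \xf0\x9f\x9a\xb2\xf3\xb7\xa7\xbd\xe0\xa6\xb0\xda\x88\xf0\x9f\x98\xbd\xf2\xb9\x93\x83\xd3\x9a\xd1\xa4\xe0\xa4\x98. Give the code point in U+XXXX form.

U+0918

Offset 0: leading byte 0xF0 = 11110000 → 4-byte char #1 = F0 9F 9A B2.
Offset 4: leading byte 0xF3 = 11110011 → 4-byte char #2 = F3 B7 A7 BD.
Offset 8: leading byte 0xE0 = 11100000 → 3-byte char #3 = E0 A6 B0.
Offset 11: leading byte 0xDA = 11011010 → 2-byte char #4 = DA 88.
Offset 13: leading byte 0xF0 = 11110000 → 4-byte char #5 = F0 9F 98 BD.
Offset 17: leading byte 0xF2 = 11110010 → 4-byte char #6 = F2 B9 93 83.
Offset 21: leading byte 0xD3 = 11010011 → 2-byte char #7 = D3 9A.
Offset 23: leading byte 0xD1 = 11010001 → 2-byte char #8 = D1 A4.
Offset 25: leading byte 0xE0 = 11100000 → 3-byte char #9 = E0 A4 98.
Leading byte 0xE0 = 11100000 matches 1110xxxx → 3-byte sequence.
Byte 1: 0xE0 = 11100000, payload 0000 (4 bits).
Byte 2: 0xA4 = 10100100 (10xxxxxx ✓), payload 100100.
Byte 3: 0x98 = 10011000 (10xxxxxx ✓), payload 011000.
Concatenate: 0000100100011000 = 0x918 (16 bits → U+0918).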